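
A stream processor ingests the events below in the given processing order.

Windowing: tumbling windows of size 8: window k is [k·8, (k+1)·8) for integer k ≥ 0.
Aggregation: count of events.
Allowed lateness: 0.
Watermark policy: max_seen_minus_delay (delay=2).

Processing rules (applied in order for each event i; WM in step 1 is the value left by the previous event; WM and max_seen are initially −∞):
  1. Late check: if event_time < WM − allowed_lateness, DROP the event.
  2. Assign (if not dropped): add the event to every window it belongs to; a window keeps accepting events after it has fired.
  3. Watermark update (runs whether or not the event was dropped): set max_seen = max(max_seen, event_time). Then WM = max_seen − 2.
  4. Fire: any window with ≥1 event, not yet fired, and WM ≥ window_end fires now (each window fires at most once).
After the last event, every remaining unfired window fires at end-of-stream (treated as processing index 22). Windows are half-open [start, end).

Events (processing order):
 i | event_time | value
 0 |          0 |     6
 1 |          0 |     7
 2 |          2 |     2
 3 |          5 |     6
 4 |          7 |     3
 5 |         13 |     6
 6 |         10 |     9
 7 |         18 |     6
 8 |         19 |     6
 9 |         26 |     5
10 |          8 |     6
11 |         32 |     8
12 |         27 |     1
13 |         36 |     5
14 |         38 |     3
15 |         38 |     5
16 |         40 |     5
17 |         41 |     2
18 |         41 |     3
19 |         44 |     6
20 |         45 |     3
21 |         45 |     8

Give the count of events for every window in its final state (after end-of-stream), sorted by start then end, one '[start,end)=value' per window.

i=0 t=0 v=6: → [0,8); WM=-2
i=1 t=0 v=7: → [0,8); WM=-2
i=2 t=2 v=2: → [0,8); WM=0
i=3 t=5 v=6: → [0,8); WM=3
i=4 t=7 v=3: → [0,8); WM=5
i=5 t=13 v=6: → [8,16); WM=11; [0,8) fires=5
i=6 t=10 v=9: DROP (t<11-0); WM=11
i=7 t=18 v=6: → [16,24); WM=16; [8,16) fires=1
i=8 t=19 v=6: → [16,24); WM=17
i=9 t=26 v=5: → [24,32); WM=24; [16,24) fires=2
i=10 t=8 v=6: DROP (t<24-0); WM=24
i=11 t=32 v=8: → [32,40); WM=30
i=12 t=27 v=1: DROP (t<30-0); WM=30
i=13 t=36 v=5: → [32,40); WM=34; [24,32) fires=1
i=14 t=38 v=3: → [32,40); WM=36
i=15 t=38 v=5: → [32,40); WM=36
i=16 t=40 v=5: → [40,48); WM=38
i=17 t=41 v=2: → [40,48); WM=39
i=18 t=41 v=3: → [40,48); WM=39
i=19 t=44 v=6: → [40,48); WM=42; [32,40) fires=4
i=20 t=45 v=3: → [40,48); WM=43
i=21 t=45 v=8: → [40,48); WM=43

[0,8)=5 [8,16)=1 [16,24)=2 [24,32)=1 [32,40)=4 [40,48)=6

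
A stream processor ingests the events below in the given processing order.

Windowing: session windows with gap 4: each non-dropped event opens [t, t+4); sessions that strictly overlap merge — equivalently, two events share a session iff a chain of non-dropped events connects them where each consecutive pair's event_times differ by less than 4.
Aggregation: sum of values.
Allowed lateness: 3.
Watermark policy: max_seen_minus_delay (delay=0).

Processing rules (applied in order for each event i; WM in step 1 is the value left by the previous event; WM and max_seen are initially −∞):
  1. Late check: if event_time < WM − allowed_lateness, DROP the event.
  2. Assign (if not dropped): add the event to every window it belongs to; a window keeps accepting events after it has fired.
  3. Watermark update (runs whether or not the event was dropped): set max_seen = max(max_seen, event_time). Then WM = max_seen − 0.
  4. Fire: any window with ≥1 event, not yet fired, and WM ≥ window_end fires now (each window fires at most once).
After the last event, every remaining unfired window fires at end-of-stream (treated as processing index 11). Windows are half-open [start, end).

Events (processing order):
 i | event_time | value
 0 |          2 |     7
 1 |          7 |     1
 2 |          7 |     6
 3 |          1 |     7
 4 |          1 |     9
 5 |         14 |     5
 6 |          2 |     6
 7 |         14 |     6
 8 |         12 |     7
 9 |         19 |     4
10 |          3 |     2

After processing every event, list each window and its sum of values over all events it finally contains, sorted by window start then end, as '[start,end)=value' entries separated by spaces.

i=0 t=2 v=7: → [2,6); WM=2
i=1 t=7 v=1: → [7,11); WM=7
i=2 t=7 v=6: → [7,11); WM=7
i=3 t=1 v=7: DROP (t<7-3); WM=7
i=4 t=1 v=9: DROP (t<7-3); WM=7
i=5 t=14 v=5: → [14,18); WM=14
i=6 t=2 v=6: DROP (t<14-3); WM=14
i=7 t=14 v=6: → [14,18); WM=14
i=8 t=12 v=7: → [12,18); WM=14
i=9 t=19 v=4: → [19,23); WM=19
i=10 t=3 v=2: DROP (t<19-3); WM=19

[2,6)=7 [7,11)=7 [12,18)=18 [19,23)=4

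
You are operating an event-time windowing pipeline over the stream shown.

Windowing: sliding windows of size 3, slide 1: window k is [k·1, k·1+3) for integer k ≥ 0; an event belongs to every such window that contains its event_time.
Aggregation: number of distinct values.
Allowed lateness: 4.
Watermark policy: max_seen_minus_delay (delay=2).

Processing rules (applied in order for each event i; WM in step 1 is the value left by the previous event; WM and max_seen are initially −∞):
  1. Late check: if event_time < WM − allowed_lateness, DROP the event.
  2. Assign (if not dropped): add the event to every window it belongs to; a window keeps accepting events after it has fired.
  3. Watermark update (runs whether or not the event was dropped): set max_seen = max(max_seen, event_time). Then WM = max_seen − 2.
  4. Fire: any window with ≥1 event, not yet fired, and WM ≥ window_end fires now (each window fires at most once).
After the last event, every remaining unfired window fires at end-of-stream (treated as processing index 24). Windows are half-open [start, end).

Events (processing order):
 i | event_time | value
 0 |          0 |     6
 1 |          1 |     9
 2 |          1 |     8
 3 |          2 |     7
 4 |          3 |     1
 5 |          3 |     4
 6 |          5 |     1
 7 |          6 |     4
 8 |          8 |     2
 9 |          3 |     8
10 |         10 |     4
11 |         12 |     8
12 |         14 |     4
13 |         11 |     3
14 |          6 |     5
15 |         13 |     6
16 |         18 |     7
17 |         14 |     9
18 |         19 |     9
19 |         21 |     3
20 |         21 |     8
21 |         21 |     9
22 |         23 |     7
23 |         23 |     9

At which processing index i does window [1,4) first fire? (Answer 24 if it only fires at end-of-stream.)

i=0 t=0 v=6: → [0,3); WM=-2
i=1 t=1 v=9: → [1,4),[0,3); WM=-1
i=2 t=1 v=8: → [1,4),[0,3); WM=-1
i=3 t=2 v=7: → [2,5),[1,4),[0,3); WM=0
i=4 t=3 v=1: → [3,6),[2,5),[1,4); WM=1
i=5 t=3 v=4: → [3,6),[2,5),[1,4); WM=1
i=6 t=5 v=1: → [5,8),[4,7),[3,6); WM=3; [0,3) fires=4
i=7 t=6 v=4: → [6,9),[5,8),[4,7); WM=4; [1,4) fires=5
i=8 t=8 v=2: → [8,11),[7,10),[6,9); WM=6; [2,5) fires=3 [3,6) fires=2
i=9 t=3 v=8: → [3,6),[2,5),[1,4); WM=6
i=10 t=10 v=4: → [10,13),[9,12),[8,11); WM=8; [4,7) fires=2 [5,8) fires=2
i=11 t=12 v=8: → [12,15),[11,14),[10,13); WM=10; [6,9) fires=2 [7,10) fires=1
i=12 t=14 v=4: → [14,17),[13,16),[12,15); WM=12; [8,11) fires=2 [9,12) fires=1
i=13 t=11 v=3: → [11,14),[10,13),[9,12); WM=12
i=14 t=6 v=5: DROP (t<12-4); WM=12
i=15 t=13 v=6: → [13,16),[12,15),[11,14); WM=12
i=16 t=18 v=7: → [18,21),[17,20),[16,19); WM=16; [10,13) fires=3 [11,14) fires=3 [12,15) fires=3 [13,16) fires=2
i=17 t=14 v=9: → [14,17),[13,16),[12,15); WM=16
i=18 t=19 v=9: → [19,22),[18,21),[17,20); WM=17; [14,17) fires=2
i=19 t=21 v=3: → [21,24),[20,23),[19,22); WM=19; [16,19) fires=1
i=20 t=21 v=8: → [21,24),[20,23),[19,22); WM=19
i=21 t=21 v=9: → [21,24),[20,23),[19,22); WM=19
i=22 t=23 v=7: → [23,26),[22,25),[21,24); WM=21; [17,20) fires=2 [18,21) fires=2
i=23 t=23 v=9: → [23,26),[22,25),[21,24); WM=21

7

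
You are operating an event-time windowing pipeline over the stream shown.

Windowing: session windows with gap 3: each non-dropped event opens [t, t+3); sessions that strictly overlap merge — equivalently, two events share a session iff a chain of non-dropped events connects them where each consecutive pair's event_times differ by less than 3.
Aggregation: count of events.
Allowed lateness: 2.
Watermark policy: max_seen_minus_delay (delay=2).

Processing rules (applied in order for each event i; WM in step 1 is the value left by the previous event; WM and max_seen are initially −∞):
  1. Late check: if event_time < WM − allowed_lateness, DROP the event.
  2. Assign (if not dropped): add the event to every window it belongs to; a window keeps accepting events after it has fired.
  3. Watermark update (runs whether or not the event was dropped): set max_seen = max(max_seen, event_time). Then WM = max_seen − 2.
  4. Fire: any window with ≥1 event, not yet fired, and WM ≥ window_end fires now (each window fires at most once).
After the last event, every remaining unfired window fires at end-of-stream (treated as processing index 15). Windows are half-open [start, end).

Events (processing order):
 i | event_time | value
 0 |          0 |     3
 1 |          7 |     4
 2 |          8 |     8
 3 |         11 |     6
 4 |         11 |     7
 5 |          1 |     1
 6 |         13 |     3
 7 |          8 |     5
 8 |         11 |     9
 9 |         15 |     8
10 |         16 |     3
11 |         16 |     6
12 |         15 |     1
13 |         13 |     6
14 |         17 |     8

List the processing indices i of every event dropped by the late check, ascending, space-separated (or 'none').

5 7

i=0 t=0 v=3: → [0,3); WM=-2
i=1 t=7 v=4: → [7,10); WM=5
i=2 t=8 v=8: → [7,11); WM=6
i=3 t=11 v=6: → [11,14); WM=9
i=4 t=11 v=7: → [11,14); WM=9
i=5 t=1 v=1: DROP (t<9-2); WM=9
i=6 t=13 v=3: → [11,16); WM=11
i=7 t=8 v=5: DROP (t<11-2); WM=11
i=8 t=11 v=9: → [11,16); WM=11
i=9 t=15 v=8: → [11,18); WM=13
i=10 t=16 v=3: → [11,19); WM=14
i=11 t=16 v=6: → [11,19); WM=14
i=12 t=15 v=1: → [11,19); WM=14
i=13 t=13 v=6: → [11,19); WM=14
i=14 t=17 v=8: → [11,20); WM=15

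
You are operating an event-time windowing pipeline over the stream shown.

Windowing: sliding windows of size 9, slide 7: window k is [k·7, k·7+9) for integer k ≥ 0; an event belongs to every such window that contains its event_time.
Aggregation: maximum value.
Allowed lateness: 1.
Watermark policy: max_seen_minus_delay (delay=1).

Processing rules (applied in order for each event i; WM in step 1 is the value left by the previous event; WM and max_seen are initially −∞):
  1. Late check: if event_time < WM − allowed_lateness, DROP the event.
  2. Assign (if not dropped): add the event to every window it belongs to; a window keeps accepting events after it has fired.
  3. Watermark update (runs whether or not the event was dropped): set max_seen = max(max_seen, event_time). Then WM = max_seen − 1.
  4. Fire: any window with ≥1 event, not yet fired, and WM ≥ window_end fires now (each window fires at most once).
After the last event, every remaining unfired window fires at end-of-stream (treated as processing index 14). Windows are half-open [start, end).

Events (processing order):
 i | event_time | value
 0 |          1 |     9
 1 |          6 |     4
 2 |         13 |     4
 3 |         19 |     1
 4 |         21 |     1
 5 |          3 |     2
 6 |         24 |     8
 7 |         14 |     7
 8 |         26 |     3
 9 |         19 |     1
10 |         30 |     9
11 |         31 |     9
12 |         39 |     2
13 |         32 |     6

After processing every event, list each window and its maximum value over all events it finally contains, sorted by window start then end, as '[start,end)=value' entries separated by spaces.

[0,9)=9 [7,16)=4 [14,23)=1 [21,30)=8 [28,37)=9 [35,44)=2

i=0 t=1 v=9: → [0,9); WM=0
i=1 t=6 v=4: → [0,9); WM=5
i=2 t=13 v=4: → [7,16); WM=12; [0,9) fires=9
i=3 t=19 v=1: → [14,23); WM=18; [7,16) fires=4
i=4 t=21 v=1: → [21,30),[14,23); WM=20
i=5 t=3 v=2: DROP (t<20-1); WM=20
i=6 t=24 v=8: → [21,30); WM=23; [14,23) fires=1
i=7 t=14 v=7: DROP (t<23-1); WM=23
i=8 t=26 v=3: → [21,30); WM=25
i=9 t=19 v=1: DROP (t<25-1); WM=25
i=10 t=30 v=9: → [28,37); WM=29
i=11 t=31 v=9: → [28,37); WM=30; [21,30) fires=8
i=12 t=39 v=2: → [35,44); WM=38; [28,37) fires=9
i=13 t=32 v=6: DROP (t<38-1); WM=38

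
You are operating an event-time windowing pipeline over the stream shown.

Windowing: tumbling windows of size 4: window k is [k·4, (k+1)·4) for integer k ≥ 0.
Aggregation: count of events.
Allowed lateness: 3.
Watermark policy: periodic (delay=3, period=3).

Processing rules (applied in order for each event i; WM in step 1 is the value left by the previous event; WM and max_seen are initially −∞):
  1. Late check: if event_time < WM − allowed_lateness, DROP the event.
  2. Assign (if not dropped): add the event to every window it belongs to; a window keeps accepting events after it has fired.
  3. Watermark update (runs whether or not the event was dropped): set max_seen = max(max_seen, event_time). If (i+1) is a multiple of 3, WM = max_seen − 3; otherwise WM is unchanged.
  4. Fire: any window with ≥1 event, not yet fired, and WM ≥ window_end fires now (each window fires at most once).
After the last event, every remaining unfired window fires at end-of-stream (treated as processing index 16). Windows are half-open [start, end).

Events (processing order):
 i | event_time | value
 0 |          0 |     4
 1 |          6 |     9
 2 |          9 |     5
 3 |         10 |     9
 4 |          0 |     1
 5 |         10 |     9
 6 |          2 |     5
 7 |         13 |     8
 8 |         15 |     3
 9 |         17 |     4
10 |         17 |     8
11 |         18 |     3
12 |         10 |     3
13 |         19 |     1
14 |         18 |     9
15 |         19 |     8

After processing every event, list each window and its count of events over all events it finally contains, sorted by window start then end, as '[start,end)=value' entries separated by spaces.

i=0 t=0 v=4: → [0,4); WM=−∞
i=1 t=6 v=9: → [4,8); WM=−∞
i=2 t=9 v=5: → [8,12); WM=6; [0,4) fires=1
i=3 t=10 v=9: → [8,12); WM=6
i=4 t=0 v=1: DROP (t<6-3); WM=6
i=5 t=10 v=9: → [8,12); WM=7
i=6 t=2 v=5: DROP (t<7-3); WM=7
i=7 t=13 v=8: → [12,16); WM=7
i=8 t=15 v=3: → [12,16); WM=12; [4,8) fires=1 [8,12) fires=3
i=9 t=17 v=4: → [16,20); WM=12
i=10 t=17 v=8: → [16,20); WM=12
i=11 t=18 v=3: → [16,20); WM=15
i=12 t=10 v=3: DROP (t<15-3); WM=15
i=13 t=19 v=1: → [16,20); WM=15
i=14 t=18 v=9: → [16,20); WM=16; [12,16) fires=2
i=15 t=19 v=8: → [16,20); WM=16

[0,4)=1 [4,8)=1 [8,12)=3 [12,16)=2 [16,20)=6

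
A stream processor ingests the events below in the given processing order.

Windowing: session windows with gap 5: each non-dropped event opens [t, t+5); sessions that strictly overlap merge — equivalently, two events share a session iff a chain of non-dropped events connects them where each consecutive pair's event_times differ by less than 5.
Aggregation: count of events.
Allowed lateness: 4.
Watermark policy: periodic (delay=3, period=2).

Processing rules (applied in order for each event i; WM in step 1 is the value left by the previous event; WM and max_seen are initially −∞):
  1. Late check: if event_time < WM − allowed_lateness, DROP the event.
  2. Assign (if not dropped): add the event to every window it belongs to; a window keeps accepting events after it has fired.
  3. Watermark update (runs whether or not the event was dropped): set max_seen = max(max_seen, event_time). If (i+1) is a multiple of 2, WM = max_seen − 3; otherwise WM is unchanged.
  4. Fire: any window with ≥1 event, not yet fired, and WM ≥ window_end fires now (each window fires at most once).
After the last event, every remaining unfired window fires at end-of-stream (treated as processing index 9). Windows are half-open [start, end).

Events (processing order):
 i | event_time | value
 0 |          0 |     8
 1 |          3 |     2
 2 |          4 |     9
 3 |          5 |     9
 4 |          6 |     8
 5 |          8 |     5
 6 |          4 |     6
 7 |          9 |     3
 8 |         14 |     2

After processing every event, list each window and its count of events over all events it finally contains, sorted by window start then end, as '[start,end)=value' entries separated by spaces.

i=0 t=0 v=8: → [0,5); WM=−∞
i=1 t=3 v=2: → [0,8); WM=0
i=2 t=4 v=9: → [0,9); WM=0
i=3 t=5 v=9: → [0,10); WM=2
i=4 t=6 v=8: → [0,11); WM=2
i=5 t=8 v=5: → [0,13); WM=5
i=6 t=4 v=6: → [0,13); WM=5
i=7 t=9 v=3: → [0,14); WM=6
i=8 t=14 v=2: → [14,19); WM=6

[0,14)=8 [14,19)=1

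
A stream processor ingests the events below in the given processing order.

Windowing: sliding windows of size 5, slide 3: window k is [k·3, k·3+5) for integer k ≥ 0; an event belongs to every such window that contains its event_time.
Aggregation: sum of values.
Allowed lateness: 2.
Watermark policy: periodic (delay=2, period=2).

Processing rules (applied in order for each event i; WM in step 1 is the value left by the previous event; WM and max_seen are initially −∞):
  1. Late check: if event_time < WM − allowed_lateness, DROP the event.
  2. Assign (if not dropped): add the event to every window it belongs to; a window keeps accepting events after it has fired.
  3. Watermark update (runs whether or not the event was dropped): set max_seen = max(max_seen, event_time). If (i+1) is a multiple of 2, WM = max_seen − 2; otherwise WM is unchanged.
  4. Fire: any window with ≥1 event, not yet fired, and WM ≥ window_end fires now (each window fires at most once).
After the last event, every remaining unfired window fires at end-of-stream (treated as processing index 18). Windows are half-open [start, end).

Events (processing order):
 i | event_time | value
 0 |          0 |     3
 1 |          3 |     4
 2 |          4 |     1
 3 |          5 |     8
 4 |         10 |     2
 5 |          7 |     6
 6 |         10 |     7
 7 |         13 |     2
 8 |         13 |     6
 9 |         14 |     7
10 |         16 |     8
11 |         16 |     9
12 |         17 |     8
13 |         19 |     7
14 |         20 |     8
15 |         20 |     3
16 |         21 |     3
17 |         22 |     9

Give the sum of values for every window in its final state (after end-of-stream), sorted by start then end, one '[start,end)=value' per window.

[0,5)=8 [3,8)=19 [6,11)=15 [9,14)=17 [12,17)=32 [15,20)=32 [18,23)=30 [21,26)=12

i=0 t=0 v=3: → [0,5); WM=−∞
i=1 t=3 v=4: → [3,8),[0,5); WM=1
i=2 t=4 v=1: → [3,8),[0,5); WM=1
i=3 t=5 v=8: → [3,8); WM=3
i=4 t=10 v=2: → [9,14),[6,11); WM=3
i=5 t=7 v=6: → [6,11),[3,8); WM=8; [0,5) fires=8 [3,8) fires=19
i=6 t=10 v=7: → [9,14),[6,11); WM=8
i=7 t=13 v=2: → [12,17),[9,14); WM=11; [6,11) fires=15
i=8 t=13 v=6: → [12,17),[9,14); WM=11
i=9 t=14 v=7: → [12,17); WM=12
i=10 t=16 v=8: → [15,20),[12,17); WM=12
i=11 t=16 v=9: → [15,20),[12,17); WM=14; [9,14) fires=17
i=12 t=17 v=8: → [15,20); WM=14
i=13 t=19 v=7: → [18,23),[15,20); WM=17; [12,17) fires=32
i=14 t=20 v=8: → [18,23); WM=17
i=15 t=20 v=3: → [18,23); WM=18
i=16 t=21 v=3: → [21,26),[18,23); WM=18
i=17 t=22 v=9: → [21,26),[18,23); WM=20; [15,20) fires=32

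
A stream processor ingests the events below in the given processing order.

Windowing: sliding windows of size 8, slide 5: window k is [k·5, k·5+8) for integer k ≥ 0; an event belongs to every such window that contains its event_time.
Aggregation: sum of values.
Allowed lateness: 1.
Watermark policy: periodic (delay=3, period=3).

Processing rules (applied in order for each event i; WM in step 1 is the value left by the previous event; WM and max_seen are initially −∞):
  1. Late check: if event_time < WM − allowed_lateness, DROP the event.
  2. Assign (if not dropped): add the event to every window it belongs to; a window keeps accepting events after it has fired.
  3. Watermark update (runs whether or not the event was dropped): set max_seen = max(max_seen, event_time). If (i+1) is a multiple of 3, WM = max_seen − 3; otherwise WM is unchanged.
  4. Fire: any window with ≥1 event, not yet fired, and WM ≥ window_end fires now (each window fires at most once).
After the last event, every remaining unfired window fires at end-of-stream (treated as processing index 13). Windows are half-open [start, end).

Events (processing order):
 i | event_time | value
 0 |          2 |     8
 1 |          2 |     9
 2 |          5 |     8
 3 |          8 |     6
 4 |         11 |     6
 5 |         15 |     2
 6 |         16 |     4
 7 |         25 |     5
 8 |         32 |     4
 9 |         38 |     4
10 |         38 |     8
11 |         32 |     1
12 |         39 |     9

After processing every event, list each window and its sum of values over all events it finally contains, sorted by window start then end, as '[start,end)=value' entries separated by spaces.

i=0 t=2 v=8: → [0,8); WM=−∞
i=1 t=2 v=9: → [0,8); WM=−∞
i=2 t=5 v=8: → [5,13),[0,8); WM=2
i=3 t=8 v=6: → [5,13); WM=2
i=4 t=11 v=6: → [10,18),[5,13); WM=2
i=5 t=15 v=2: → [15,23),[10,18); WM=12; [0,8) fires=25
i=6 t=16 v=4: → [15,23),[10,18); WM=12
i=7 t=25 v=5: → [25,33),[20,28); WM=12
i=8 t=32 v=4: → [30,38),[25,33); WM=29; [5,13) fires=20 [10,18) fires=12 [15,23) fires=6 [20,28) fires=5
i=9 t=38 v=4: → [35,43); WM=29
i=10 t=38 v=8: → [35,43); WM=29
i=11 t=32 v=1: → [30,38),[25,33); WM=35; [25,33) fires=10
i=12 t=39 v=9: → [35,43); WM=35

[0,8)=25 [5,13)=20 [10,18)=12 [15,23)=6 [20,28)=5 [25,33)=10 [30,38)=5 [35,43)=21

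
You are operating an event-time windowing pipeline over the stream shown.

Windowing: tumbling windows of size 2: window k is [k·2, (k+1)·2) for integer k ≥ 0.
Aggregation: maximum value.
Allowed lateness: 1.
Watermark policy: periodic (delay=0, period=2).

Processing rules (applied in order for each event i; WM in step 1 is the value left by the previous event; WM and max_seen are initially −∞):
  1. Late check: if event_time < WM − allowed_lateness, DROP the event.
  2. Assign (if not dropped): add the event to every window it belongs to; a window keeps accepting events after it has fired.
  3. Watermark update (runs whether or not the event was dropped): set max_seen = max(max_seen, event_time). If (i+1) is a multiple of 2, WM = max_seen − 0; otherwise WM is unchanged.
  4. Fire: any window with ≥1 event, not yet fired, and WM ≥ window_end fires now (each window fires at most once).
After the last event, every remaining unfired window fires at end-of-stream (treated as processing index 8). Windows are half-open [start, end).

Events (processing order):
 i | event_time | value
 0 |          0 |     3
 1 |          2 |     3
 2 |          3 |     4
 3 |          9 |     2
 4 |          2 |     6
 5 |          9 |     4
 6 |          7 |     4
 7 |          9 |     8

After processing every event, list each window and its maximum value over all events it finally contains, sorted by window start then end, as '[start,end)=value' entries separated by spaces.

[0,2)=3 [2,4)=4 [8,10)=8

i=0 t=0 v=3: → [0,2); WM=−∞
i=1 t=2 v=3: → [2,4); WM=2; [0,2) fires=3
i=2 t=3 v=4: → [2,4); WM=2
i=3 t=9 v=2: → [8,10); WM=9; [2,4) fires=4
i=4 t=2 v=6: DROP (t<9-1); WM=9
i=5 t=9 v=4: → [8,10); WM=9
i=6 t=7 v=4: DROP (t<9-1); WM=9
i=7 t=9 v=8: → [8,10); WM=9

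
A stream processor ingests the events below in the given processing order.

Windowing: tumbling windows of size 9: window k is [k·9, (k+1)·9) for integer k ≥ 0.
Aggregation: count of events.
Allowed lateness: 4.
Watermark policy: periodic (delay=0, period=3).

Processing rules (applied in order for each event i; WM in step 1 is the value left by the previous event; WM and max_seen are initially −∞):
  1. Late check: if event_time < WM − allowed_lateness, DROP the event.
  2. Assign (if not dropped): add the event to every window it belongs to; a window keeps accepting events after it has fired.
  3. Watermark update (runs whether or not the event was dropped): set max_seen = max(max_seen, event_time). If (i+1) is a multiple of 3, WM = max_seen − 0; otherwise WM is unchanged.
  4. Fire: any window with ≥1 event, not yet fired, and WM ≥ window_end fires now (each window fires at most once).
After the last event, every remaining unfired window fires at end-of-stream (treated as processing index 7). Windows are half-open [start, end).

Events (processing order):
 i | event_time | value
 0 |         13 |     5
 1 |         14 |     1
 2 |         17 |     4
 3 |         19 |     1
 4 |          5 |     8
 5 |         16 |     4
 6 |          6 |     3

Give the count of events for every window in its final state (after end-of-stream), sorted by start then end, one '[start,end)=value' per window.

[9,18)=4 [18,27)=1

i=0 t=13 v=5: → [9,18); WM=−∞
i=1 t=14 v=1: → [9,18); WM=−∞
i=2 t=17 v=4: → [9,18); WM=17
i=3 t=19 v=1: → [18,27); WM=17
i=4 t=5 v=8: DROP (t<17-4); WM=17
i=5 t=16 v=4: → [9,18); WM=19; [9,18) fires=4
i=6 t=6 v=3: DROP (t<19-4); WM=19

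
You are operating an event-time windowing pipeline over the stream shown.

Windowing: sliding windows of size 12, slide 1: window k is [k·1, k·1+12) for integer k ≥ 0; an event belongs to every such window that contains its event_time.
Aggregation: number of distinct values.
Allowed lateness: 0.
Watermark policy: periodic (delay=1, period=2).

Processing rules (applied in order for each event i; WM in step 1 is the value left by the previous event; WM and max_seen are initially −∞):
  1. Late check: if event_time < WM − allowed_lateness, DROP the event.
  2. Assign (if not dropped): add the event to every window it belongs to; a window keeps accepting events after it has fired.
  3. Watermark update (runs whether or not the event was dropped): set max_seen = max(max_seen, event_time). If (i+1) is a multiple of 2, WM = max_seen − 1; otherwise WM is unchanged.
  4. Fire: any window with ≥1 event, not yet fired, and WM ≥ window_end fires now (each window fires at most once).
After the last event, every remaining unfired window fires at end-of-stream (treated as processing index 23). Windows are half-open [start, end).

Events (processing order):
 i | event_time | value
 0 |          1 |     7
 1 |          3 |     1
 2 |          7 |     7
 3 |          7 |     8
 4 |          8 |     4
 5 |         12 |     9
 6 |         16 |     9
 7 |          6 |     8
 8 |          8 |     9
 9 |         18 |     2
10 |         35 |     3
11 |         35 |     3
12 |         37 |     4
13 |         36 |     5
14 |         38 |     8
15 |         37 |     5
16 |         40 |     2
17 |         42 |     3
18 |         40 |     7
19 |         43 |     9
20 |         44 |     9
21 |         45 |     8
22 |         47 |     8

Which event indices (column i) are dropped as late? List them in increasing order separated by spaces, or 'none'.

i=0 t=1 v=7: → [1,13),[0,12); WM=−∞
i=1 t=3 v=1: → [3,15),[2,14),[1,13),[0,12); WM=2
i=2 t=7 v=7: → [7,19),[6,18),[5,17),[4,16),[3,15),[2,14),[1,13),[0,12); WM=2
i=3 t=7 v=8: → [7,19),[6,18),[5,17),[4,16),[3,15),[2,14),[1,13),[0,12); WM=6
i=4 t=8 v=4: → [8,20),[7,19),[6,18),[5,17),[4,16),[3,15),[2,14),[1,13),[0,12); WM=6
i=5 t=12 v=9: → [12,24),[11,23),[10,22),[9,21),[8,20),[7,19),[6,18),[5,17),[4,16),[3,15),[2,14),[1,13); WM=11
i=6 t=16 v=9: → [16,28),[15,27),[14,26),[13,25),[12,24),[11,23),[10,22),[9,21),[8,20),[7,19),[6,18),[5,17); WM=11
i=7 t=6 v=8: DROP (t<11-0); WM=15; [0,12) fires=4 [1,13) fires=5 [2,14) fires=5 [3,15) fires=5
i=8 t=8 v=9: DROP (t<15-0); WM=15
i=9 t=18 v=2: → [18,30),[17,29),[16,28),[15,27),[14,26),[13,25),[12,24),[11,23),[10,22),[9,21),[8,20),[7,19); WM=17; [4,16) fires=4 [5,17) fires=4
i=10 t=35 v=3: → [35,47),[34,46),[33,45),[32,44),[31,43),[30,42),[29,41),[28,40),[27,39),[26,38),[25,37),[24,36); WM=17
i=11 t=35 v=3: → [35,47),[34,46),[33,45),[32,44),[31,43),[30,42),[29,41),[28,40),[27,39),[26,38),[25,37),[24,36); WM=34; [6,18) fires=4 [7,19) fires=5 [8,20) fires=3 [9,21) fires=2 [10,22) fires=2 [11,23) fires=2 [12,24) fires=2 [13,25) fires=2 [14,26) fires=2 [15,27) fires=2 [16,28) fires=2 [17,29) fires=1 [18,30) fires=1
i=12 t=37 v=4: → [37,49),[36,48),[35,47),[34,46),[33,45),[32,44),[31,43),[30,42),[29,41),[28,40),[27,39),[26,38); WM=34
i=13 t=36 v=5: → [36,48),[35,47),[34,46),[33,45),[32,44),[31,43),[30,42),[29,41),[28,40),[27,39),[26,38),[25,37); WM=36; [24,36) fires=1
i=14 t=38 v=8: → [38,50),[37,49),[36,48),[35,47),[34,46),[33,45),[32,44),[31,43),[30,42),[29,41),[28,40),[27,39); WM=36
i=15 t=37 v=5: → [37,49),[36,48),[35,47),[34,46),[33,45),[32,44),[31,43),[30,42),[29,41),[28,40),[27,39),[26,38); WM=37; [25,37) fires=2
i=16 t=40 v=2: → [40,52),[39,51),[38,50),[37,49),[36,48),[35,47),[34,46),[33,45),[32,44),[31,43),[30,42),[29,41); WM=37
i=17 t=42 v=3: → [42,54),[41,53),[40,52),[39,51),[38,50),[37,49),[36,48),[35,47),[34,46),[33,45),[32,44),[31,43); WM=41; [26,38) fires=3 [27,39) fires=4 [28,40) fires=4 [29,41) fires=5
i=18 t=40 v=7: DROP (t<41-0); WM=41
i=19 t=43 v=9: → [43,55),[42,54),[41,53),[40,52),[39,51),[38,50),[37,49),[36,48),[35,47),[34,46),[33,45),[32,44); WM=42; [30,42) fires=5
i=20 t=44 v=9: → [44,56),[43,55),[42,54),[41,53),[40,52),[39,51),[38,50),[37,49),[36,48),[35,47),[34,46),[33,45); WM=42
i=21 t=45 v=8: → [45,57),[44,56),[43,55),[42,54),[41,53),[40,52),[39,51),[38,50),[37,49),[36,48),[35,47),[34,46); WM=44; [31,43) fires=5 [32,44) fires=6
i=22 t=47 v=8: → [47,59),[46,58),[45,57),[44,56),[43,55),[42,54),[41,53),[40,52),[39,51),[38,50),[37,49),[36,48); WM=44

7 8 18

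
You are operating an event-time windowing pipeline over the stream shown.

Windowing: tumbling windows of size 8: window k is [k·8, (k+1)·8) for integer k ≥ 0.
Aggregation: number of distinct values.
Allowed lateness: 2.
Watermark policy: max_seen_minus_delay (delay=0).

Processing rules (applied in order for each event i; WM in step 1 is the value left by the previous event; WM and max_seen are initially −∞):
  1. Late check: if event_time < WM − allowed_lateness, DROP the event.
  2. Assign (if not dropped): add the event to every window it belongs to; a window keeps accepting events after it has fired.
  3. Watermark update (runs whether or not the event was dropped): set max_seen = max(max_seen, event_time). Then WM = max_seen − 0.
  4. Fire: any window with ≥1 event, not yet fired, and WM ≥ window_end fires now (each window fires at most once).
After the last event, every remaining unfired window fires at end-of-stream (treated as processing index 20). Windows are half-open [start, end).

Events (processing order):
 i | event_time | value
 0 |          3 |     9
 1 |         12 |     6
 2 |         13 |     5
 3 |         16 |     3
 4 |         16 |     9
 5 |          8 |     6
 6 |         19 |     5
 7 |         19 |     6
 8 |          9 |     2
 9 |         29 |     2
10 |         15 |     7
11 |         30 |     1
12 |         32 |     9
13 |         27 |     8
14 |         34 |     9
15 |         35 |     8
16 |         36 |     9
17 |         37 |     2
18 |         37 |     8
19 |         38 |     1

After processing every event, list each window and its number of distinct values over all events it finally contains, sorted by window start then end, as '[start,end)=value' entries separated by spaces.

[0,8)=1 [8,16)=2 [16,24)=4 [24,32)=2 [32,40)=4

i=0 t=3 v=9: → [0,8); WM=3
i=1 t=12 v=6: → [8,16); WM=12; [0,8) fires=1
i=2 t=13 v=5: → [8,16); WM=13
i=3 t=16 v=3: → [16,24); WM=16; [8,16) fires=2
i=4 t=16 v=9: → [16,24); WM=16
i=5 t=8 v=6: DROP (t<16-2); WM=16
i=6 t=19 v=5: → [16,24); WM=19
i=7 t=19 v=6: → [16,24); WM=19
i=8 t=9 v=2: DROP (t<19-2); WM=19
i=9 t=29 v=2: → [24,32); WM=29; [16,24) fires=4
i=10 t=15 v=7: DROP (t<29-2); WM=29
i=11 t=30 v=1: → [24,32); WM=30
i=12 t=32 v=9: → [32,40); WM=32; [24,32) fires=2
i=13 t=27 v=8: DROP (t<32-2); WM=32
i=14 t=34 v=9: → [32,40); WM=34
i=15 t=35 v=8: → [32,40); WM=35
i=16 t=36 v=9: → [32,40); WM=36
i=17 t=37 v=2: → [32,40); WM=37
i=18 t=37 v=8: → [32,40); WM=37
i=19 t=38 v=1: → [32,40); WM=38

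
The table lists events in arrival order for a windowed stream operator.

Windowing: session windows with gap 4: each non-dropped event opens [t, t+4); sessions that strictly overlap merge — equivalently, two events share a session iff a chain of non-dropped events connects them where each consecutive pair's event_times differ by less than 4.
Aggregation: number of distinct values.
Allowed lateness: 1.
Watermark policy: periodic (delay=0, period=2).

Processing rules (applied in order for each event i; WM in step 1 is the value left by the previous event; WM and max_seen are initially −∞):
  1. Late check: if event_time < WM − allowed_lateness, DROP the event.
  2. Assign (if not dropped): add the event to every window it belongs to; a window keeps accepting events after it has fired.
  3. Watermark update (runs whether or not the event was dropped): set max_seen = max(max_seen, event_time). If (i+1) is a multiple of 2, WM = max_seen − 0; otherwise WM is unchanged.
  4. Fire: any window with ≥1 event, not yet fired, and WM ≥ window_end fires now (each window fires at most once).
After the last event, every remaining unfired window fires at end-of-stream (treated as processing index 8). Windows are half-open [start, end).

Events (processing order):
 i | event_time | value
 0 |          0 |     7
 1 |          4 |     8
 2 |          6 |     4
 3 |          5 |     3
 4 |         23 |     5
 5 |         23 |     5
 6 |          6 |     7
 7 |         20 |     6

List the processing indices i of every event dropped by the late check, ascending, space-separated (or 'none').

6 7

i=0 t=0 v=7: → [0,4); WM=−∞
i=1 t=4 v=8: → [4,8); WM=4
i=2 t=6 v=4: → [4,10); WM=4
i=3 t=5 v=3: → [4,10); WM=6
i=4 t=23 v=5: → [23,27); WM=6
i=5 t=23 v=5: → [23,27); WM=23
i=6 t=6 v=7: DROP (t<23-1); WM=23
i=7 t=20 v=6: DROP (t<23-1); WM=23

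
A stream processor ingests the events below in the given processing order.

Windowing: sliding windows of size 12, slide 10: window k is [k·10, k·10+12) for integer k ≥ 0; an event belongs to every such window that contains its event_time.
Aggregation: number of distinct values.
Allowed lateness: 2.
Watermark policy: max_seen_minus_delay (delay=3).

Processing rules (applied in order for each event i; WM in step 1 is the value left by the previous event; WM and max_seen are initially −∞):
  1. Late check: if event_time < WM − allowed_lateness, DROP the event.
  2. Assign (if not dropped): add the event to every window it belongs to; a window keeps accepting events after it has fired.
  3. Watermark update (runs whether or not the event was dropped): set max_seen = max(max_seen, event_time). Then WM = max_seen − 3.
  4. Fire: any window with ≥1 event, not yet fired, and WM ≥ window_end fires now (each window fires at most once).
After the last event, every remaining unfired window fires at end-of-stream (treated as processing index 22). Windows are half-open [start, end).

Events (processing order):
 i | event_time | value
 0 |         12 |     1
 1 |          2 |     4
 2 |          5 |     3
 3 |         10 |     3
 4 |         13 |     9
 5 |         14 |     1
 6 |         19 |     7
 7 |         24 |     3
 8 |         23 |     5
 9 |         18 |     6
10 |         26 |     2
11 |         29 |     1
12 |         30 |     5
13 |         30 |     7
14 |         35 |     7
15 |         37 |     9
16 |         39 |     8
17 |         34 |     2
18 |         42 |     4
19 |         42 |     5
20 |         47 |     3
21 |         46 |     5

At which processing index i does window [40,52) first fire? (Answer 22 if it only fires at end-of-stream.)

i=0 t=12 v=1: → [10,22); WM=9
i=1 t=2 v=4: DROP (t<9-2); WM=9
i=2 t=5 v=3: DROP (t<9-2); WM=9
i=3 t=10 v=3: → [10,22),[0,12); WM=9
i=4 t=13 v=9: → [10,22); WM=10
i=5 t=14 v=1: → [10,22); WM=11
i=6 t=19 v=7: → [10,22); WM=16; [0,12) fires=1
i=7 t=24 v=3: → [20,32); WM=21
i=8 t=23 v=5: → [20,32); WM=21
i=9 t=18 v=6: DROP (t<21-2); WM=21
i=10 t=26 v=2: → [20,32); WM=23; [10,22) fires=4
i=11 t=29 v=1: → [20,32); WM=26
i=12 t=30 v=5: → [30,42),[20,32); WM=27
i=13 t=30 v=7: → [30,42),[20,32); WM=27
i=14 t=35 v=7: → [30,42); WM=32; [20,32) fires=5
i=15 t=37 v=9: → [30,42); WM=34
i=16 t=39 v=8: → [30,42); WM=36
i=17 t=34 v=2: → [30,42); WM=36
i=18 t=42 v=4: → [40,52); WM=39
i=19 t=42 v=5: → [40,52); WM=39
i=20 t=47 v=3: → [40,52); WM=44; [30,42) fires=5
i=21 t=46 v=5: → [40,52); WM=44

22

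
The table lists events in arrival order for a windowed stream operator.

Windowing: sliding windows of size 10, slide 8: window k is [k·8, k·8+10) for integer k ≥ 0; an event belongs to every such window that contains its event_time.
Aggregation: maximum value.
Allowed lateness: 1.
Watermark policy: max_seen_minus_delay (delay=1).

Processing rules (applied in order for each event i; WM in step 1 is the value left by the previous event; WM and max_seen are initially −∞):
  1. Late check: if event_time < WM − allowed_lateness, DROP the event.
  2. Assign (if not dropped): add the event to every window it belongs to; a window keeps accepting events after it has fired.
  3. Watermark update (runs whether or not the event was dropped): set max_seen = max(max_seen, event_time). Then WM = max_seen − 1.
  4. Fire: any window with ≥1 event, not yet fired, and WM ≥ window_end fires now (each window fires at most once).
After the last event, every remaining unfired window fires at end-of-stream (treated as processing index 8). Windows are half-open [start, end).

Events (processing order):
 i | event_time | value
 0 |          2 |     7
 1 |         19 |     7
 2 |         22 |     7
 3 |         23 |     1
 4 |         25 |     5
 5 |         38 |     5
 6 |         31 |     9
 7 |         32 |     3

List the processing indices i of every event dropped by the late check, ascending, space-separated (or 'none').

i=0 t=2 v=7: → [0,10); WM=1
i=1 t=19 v=7: → [16,26); WM=18; [0,10) fires=7
i=2 t=22 v=7: → [16,26); WM=21
i=3 t=23 v=1: → [16,26); WM=22
i=4 t=25 v=5: → [24,34),[16,26); WM=24
i=5 t=38 v=5: → [32,42); WM=37; [16,26) fires=7 [24,34) fires=5
i=6 t=31 v=9: DROP (t<37-1); WM=37
i=7 t=32 v=3: DROP (t<37-1); WM=37

6 7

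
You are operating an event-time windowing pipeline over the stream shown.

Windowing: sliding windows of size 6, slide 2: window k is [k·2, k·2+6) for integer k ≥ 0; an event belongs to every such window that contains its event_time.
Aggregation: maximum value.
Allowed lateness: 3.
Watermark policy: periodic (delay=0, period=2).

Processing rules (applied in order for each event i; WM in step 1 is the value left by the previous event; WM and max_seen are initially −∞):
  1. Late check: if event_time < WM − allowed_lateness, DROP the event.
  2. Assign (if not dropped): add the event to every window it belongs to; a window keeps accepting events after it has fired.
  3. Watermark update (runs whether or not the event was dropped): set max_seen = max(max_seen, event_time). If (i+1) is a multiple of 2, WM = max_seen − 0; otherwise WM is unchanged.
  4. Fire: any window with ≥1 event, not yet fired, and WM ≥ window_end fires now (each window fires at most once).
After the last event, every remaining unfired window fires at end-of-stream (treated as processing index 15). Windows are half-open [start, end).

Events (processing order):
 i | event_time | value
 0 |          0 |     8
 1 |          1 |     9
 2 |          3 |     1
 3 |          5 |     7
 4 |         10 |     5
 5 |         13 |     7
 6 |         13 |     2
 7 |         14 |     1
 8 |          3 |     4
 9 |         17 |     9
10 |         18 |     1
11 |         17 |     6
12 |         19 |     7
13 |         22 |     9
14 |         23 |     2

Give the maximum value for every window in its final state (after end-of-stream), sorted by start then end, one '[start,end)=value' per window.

i=0 t=0 v=8: → [0,6); WM=−∞
i=1 t=1 v=9: → [0,6); WM=1
i=2 t=3 v=1: → [2,8),[0,6); WM=1
i=3 t=5 v=7: → [4,10),[2,8),[0,6); WM=5
i=4 t=10 v=5: → [10,16),[8,14),[6,12); WM=5
i=5 t=13 v=7: → [12,18),[10,16),[8,14); WM=13; [0,6) fires=9 [2,8) fires=7 [4,10) fires=7 [6,12) fires=5
i=6 t=13 v=2: → [12,18),[10,16),[8,14); WM=13
i=7 t=14 v=1: → [14,20),[12,18),[10,16); WM=14; [8,14) fires=7
i=8 t=3 v=4: DROP (t<14-3); WM=14
i=9 t=17 v=9: → [16,22),[14,20),[12,18); WM=17; [10,16) fires=7
i=10 t=18 v=1: → [18,24),[16,22),[14,20); WM=17
i=11 t=17 v=6: → [16,22),[14,20),[12,18); WM=18; [12,18) fires=9
i=12 t=19 v=7: → [18,24),[16,22),[14,20); WM=18
i=13 t=22 v=9: → [22,28),[20,26),[18,24); WM=22; [14,20) fires=9 [16,22) fires=9
i=14 t=23 v=2: → [22,28),[20,26),[18,24); WM=22

[0,6)=9 [2,8)=7 [4,10)=7 [6,12)=5 [8,14)=7 [10,16)=7 [12,18)=9 [14,20)=9 [16,22)=9 [18,24)=9 [20,26)=9 [22,28)=9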